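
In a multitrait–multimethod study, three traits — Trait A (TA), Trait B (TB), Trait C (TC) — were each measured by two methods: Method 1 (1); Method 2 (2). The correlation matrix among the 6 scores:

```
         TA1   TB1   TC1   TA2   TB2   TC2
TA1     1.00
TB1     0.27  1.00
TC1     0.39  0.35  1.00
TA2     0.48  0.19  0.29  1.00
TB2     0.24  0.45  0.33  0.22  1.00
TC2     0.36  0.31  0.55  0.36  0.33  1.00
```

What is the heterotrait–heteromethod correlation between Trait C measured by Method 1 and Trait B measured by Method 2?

0.33

Different traits and methods: r(TC1, TB2) = 0.33.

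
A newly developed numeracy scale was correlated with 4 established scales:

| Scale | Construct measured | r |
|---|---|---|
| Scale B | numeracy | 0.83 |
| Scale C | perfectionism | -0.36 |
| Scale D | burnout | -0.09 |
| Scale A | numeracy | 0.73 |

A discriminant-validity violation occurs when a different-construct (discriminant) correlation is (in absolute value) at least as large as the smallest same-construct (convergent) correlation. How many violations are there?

Convergent (same construct = numeracy): Scale B, Scale A.
Smallest convergent = 0.73. Discriminant |r|: 0.36, 0.09; count ≥ 0.73 → 0.

0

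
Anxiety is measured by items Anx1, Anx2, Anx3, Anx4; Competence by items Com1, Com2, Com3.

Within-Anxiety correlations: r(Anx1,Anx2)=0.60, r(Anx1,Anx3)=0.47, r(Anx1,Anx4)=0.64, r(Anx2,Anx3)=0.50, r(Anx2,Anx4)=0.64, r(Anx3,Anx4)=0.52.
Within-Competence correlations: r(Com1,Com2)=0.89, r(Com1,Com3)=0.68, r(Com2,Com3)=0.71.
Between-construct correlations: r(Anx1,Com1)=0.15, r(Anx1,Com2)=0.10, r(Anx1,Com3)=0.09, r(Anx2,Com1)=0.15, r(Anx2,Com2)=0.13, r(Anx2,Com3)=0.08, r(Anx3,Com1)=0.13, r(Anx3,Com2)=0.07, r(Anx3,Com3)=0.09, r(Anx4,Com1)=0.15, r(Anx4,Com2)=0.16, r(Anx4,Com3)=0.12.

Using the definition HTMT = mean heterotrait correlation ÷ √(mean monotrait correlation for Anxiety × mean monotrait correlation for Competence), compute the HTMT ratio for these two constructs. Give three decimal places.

0.181

Mean heterotrait r = 1.42/12 = 0.1183.
Mean within-Anx = 3.37/6 = 0.5617; mean within-Com = 2.28/3 = 0.7600.
Geometric mean = √(0.5617 × 0.7600) = 0.6534.
HTMT = 0.1183 / 0.6534 = 0.181.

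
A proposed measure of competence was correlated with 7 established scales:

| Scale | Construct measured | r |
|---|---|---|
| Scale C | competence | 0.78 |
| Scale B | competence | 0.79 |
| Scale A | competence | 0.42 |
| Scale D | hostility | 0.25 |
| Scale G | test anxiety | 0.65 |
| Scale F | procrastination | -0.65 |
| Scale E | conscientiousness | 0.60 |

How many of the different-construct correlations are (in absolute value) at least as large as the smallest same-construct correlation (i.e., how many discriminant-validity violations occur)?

Convergent (same construct = competence): Scale C, Scale B, Scale A.
Smallest convergent = 0.42. Discriminant |r|: 0.25, 0.65, 0.65, 0.60; count ≥ 0.42 → 3.

3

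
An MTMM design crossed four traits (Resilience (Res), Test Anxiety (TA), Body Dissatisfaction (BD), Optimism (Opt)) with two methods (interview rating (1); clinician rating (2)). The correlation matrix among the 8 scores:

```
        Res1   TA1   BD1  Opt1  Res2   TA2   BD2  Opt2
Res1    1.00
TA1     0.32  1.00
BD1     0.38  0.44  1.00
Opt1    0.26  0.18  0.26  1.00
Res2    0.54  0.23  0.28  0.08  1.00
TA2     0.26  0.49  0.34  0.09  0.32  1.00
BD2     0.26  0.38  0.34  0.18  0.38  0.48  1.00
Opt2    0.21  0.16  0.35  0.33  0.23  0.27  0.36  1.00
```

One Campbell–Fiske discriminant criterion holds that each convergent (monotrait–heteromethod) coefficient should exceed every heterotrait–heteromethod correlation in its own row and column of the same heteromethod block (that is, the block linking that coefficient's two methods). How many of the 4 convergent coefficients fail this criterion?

Each convergent coefficient versus the relevant comparison correlations:
Res (methods 1·2): 0.54 vs {0.26, 0.23, 0.26, 0.28, 0.21, 0.08} → pass.
TA (methods 1·2): 0.49 vs {0.23, 0.26, 0.38, 0.34, 0.16, 0.09} → pass.
BD (methods 1·2): 0.34 vs {0.28, 0.26, 0.34, 0.38, 0.35, 0.18} → fail.
Opt (methods 1·2): 0.33 vs {0.08, 0.21, 0.09, 0.16, 0.18, 0.35} → fail.
2 of 4 fail.

2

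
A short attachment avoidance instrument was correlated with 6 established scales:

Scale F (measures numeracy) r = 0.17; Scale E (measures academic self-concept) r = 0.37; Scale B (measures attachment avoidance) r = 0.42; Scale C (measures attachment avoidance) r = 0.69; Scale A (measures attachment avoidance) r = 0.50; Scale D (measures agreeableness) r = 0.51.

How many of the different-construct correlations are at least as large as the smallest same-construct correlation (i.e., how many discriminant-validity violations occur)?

Convergent (same construct = attachment avoidance): Scale B, Scale C, Scale A.
Smallest convergent = 0.42. Discriminant values: 0.17, 0.37, 0.51; count ≥ 0.42 → 1.

1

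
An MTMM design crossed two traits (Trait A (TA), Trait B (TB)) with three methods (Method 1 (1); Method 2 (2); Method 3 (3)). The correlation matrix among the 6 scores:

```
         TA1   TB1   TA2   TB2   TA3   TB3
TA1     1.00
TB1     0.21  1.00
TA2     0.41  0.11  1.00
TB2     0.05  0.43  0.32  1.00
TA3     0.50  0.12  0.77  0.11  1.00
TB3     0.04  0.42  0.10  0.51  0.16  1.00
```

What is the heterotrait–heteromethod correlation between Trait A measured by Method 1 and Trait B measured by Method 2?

Different traits and methods: r(TA1, TB2) = 0.05.

0.05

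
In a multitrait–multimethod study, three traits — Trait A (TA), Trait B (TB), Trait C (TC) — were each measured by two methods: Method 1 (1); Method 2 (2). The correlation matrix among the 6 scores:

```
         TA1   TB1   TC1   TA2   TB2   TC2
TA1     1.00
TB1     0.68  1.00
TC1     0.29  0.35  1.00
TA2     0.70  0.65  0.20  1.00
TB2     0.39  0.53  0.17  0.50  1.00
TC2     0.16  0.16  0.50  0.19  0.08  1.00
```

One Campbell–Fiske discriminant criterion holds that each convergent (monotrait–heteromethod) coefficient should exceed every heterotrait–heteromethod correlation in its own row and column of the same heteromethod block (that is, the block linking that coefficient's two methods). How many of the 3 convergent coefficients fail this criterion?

1

Each convergent coefficient versus the relevant comparison correlations:
TA (methods 1·2): 0.70 vs {0.39, 0.65, 0.16, 0.20} → pass.
TB (methods 1·2): 0.53 vs {0.65, 0.39, 0.16, 0.17} → fail.
TC (methods 1·2): 0.50 vs {0.20, 0.16, 0.17, 0.16} → pass.
1 of 3 fail.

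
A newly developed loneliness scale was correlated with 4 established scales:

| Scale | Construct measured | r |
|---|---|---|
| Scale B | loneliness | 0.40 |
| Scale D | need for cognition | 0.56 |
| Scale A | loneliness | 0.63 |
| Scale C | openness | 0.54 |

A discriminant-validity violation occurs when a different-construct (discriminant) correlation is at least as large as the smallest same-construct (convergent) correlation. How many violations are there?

Convergent (same construct = loneliness): Scale B, Scale A.
Smallest convergent = 0.40. Discriminant values: 0.56, 0.54; count ≥ 0.40 → 2.

2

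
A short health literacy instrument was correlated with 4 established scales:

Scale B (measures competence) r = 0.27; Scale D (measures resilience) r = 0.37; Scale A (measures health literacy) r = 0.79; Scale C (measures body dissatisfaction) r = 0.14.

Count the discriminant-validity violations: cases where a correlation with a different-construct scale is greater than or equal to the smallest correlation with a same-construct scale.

0

Convergent (same construct = health literacy): Scale A.
Smallest convergent = 0.79. Discriminant values: 0.27, 0.37, 0.14; count ≥ 0.79 → 0.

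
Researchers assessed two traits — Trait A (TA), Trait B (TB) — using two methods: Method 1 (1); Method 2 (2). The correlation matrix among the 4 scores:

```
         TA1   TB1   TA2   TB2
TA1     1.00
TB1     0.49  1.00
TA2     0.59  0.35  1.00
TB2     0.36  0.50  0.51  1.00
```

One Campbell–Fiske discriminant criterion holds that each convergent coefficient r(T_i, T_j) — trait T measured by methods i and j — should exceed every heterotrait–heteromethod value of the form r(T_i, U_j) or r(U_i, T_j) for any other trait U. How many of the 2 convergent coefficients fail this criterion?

Each convergent coefficient versus the relevant comparison correlations:
TA (methods 1·2): 0.59 vs {0.36, 0.35} → pass.
TB (methods 1·2): 0.50 vs {0.35, 0.36} → pass.
0 of 2 fail.

0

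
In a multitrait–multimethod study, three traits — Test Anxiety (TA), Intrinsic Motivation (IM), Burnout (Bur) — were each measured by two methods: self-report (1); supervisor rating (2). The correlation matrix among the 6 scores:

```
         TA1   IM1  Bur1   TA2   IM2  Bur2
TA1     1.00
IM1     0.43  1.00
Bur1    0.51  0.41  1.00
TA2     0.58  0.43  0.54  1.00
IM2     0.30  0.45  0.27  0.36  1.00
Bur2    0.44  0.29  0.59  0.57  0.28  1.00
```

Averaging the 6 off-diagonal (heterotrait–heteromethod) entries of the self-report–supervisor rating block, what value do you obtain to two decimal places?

HTHM values (method 1 × method 2): 0.30, 0.44, 0.43, 0.29, 0.54, 0.27; mean = 2.27/6 = 0.38.

0.38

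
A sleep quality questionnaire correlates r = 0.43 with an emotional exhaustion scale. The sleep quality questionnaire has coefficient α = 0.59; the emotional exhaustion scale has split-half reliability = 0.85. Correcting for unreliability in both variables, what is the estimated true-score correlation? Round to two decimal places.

0.61

r_true = r_obs / √(r_xx · r_yy) = 0.43 / √(0.59 × 0.85) = 0.43 / √0.5015 = 0.43 / 0.7082 ≈ 0.61.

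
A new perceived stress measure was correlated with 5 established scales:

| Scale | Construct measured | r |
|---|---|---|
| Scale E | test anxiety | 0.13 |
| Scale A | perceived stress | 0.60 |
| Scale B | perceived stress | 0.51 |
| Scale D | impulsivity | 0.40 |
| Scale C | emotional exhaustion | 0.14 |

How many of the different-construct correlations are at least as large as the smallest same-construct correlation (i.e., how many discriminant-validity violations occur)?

0

Convergent (same construct = perceived stress): Scale A, Scale B.
Smallest convergent = 0.51. Discriminant values: 0.13, 0.40, 0.14; count ≥ 0.51 → 0.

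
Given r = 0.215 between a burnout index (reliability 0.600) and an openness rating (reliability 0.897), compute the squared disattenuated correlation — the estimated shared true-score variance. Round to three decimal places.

Disattenuated r = 0.215 / √(0.600 × 0.897) = 0.215 / 0.7336 = 0.2931.
Shared true-score variance = 0.2931² = 0.0859 ≈ 0.086.

0.086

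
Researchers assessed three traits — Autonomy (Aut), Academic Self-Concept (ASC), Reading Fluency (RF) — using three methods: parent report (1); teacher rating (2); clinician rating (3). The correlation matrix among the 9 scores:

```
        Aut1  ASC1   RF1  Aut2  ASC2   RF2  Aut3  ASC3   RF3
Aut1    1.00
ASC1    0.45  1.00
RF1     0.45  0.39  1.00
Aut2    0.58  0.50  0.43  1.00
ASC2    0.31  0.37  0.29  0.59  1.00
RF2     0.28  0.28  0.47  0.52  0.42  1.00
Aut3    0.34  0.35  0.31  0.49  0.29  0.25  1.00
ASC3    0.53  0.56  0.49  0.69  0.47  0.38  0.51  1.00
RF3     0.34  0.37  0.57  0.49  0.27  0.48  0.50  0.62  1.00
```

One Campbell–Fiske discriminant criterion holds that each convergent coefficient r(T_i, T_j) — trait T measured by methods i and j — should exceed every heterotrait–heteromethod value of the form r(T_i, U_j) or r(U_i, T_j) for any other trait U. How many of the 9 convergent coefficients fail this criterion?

5

Each convergent coefficient versus the relevant comparison correlations:
Aut (methods 1·2): 0.58 vs {0.31, 0.50, 0.28, 0.43} → pass.
Aut (methods 1·3): 0.34 vs {0.53, 0.35, 0.34, 0.31} → fail.
Aut (methods 2·3): 0.49 vs {0.69, 0.29, 0.49, 0.25} → fail.
ASC (methods 1·2): 0.37 vs {0.50, 0.31, 0.28, 0.29} → fail.
ASC (methods 1·3): 0.56 vs {0.35, 0.53, 0.37, 0.49} → pass.
ASC (methods 2·3): 0.47 vs {0.29, 0.69, 0.27, 0.38} → fail.
RF (methods 1·2): 0.47 vs {0.43, 0.28, 0.29, 0.28} → pass.
RF (methods 1·3): 0.57 vs {0.31, 0.34, 0.49, 0.37} → pass.
RF (methods 2·3): 0.48 vs {0.25, 0.49, 0.38, 0.27} → fail.
5 of 9 fail.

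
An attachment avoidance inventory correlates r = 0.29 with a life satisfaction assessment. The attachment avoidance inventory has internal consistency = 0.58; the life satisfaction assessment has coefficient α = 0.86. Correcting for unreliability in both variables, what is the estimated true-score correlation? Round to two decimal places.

r_true = r_obs / √(r_xx · r_yy) = 0.29 / √(0.58 × 0.86) = 0.29 / √0.4988 = 0.29 / 0.7063 ≈ 0.41.

0.41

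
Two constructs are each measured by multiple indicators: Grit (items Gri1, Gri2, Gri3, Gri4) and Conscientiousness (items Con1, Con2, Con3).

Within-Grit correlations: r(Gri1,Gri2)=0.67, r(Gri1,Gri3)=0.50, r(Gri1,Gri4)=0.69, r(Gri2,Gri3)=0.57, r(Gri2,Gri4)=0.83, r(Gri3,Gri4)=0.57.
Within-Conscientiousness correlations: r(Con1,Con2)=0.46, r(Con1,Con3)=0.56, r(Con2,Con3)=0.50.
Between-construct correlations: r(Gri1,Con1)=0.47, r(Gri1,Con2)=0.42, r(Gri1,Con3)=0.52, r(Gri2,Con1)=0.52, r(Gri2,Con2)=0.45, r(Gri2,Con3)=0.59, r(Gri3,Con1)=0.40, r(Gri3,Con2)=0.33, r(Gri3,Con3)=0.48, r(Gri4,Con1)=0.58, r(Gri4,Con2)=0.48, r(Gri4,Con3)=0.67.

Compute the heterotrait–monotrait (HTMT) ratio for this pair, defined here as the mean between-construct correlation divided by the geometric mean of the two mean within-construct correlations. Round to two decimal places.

Mean between = 5.91/12 = 0.4925.
Mean within-Gri = 3.83/6 = 0.6383; mean within-Con = 1.52/3 = 0.5067.
Geometric mean = √(0.6383 × 0.5067) = 0.5687.
HTMT = 0.4925 / 0.5687 = 0.87.

0.87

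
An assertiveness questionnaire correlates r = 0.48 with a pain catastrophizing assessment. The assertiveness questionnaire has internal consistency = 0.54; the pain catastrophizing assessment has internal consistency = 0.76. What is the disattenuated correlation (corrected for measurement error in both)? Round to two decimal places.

r_true = r_obs / √(r_xx · r_yy) = 0.48 / √(0.54 × 0.76) = 0.48 / √0.4104 = 0.48 / 0.6406 ≈ 0.75.

0.75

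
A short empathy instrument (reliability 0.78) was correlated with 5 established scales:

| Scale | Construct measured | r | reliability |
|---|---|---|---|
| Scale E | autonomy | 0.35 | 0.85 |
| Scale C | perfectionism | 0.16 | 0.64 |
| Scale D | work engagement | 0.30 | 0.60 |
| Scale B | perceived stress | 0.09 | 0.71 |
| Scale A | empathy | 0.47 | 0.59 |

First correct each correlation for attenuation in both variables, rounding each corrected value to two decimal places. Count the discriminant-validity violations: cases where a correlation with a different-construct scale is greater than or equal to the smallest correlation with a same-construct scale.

Disattenuated r (r / √(r_scale · r_new)):
  Scale E (disc): 0.35 / √(0.85·0.78) = 0.43
  Scale C (disc): 0.16 / √(0.64·0.78) = 0.23
  Scale D (disc): 0.30 / √(0.60·0.78) = 0.44
  Scale B (disc): 0.09 / √(0.71·0.78) = 0.12
  Scale A (conv): 0.47 / √(0.59·0.78) = 0.69
Smallest convergent = 0.69. Discriminant values: 0.43, 0.23, 0.44, 0.12; count ≥ 0.69 → 0.

0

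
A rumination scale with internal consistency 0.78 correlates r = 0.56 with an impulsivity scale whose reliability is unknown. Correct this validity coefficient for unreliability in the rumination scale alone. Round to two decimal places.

0.63

Single correction: r_c = r_obs / √r_xx = 0.56 / √0.78 = 0.56 / 0.8832 ≈ 0.63.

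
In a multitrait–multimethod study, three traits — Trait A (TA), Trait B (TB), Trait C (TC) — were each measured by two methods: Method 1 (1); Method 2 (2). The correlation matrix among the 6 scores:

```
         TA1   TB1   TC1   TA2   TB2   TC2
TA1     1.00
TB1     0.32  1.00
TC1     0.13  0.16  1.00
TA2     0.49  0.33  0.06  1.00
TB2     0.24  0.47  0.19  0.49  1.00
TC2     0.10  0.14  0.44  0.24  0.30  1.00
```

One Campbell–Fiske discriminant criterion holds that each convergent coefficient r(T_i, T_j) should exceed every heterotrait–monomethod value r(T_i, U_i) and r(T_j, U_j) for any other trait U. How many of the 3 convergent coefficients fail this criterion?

Each convergent coefficient versus the relevant comparison correlations:
TA (methods 1·2): 0.49 vs {0.32, 0.49, 0.13, 0.24} → fail.
TB (methods 1·2): 0.47 vs {0.32, 0.49, 0.16, 0.30} → fail.
TC (methods 1·2): 0.44 vs {0.13, 0.24, 0.16, 0.30} → pass.
2 of 3 fail.

2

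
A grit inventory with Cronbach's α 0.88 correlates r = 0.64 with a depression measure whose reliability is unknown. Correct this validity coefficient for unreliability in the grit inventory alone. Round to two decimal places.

0.68

Single correction: r_c = r_obs / √r_xx = 0.64 / √0.88 = 0.64 / 0.9381 ≈ 0.68.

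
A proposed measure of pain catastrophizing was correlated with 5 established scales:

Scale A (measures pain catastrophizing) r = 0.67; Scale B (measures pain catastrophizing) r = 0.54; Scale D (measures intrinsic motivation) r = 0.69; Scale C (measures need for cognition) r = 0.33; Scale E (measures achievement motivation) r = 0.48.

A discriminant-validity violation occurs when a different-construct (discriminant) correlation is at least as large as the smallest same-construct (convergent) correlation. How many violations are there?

Convergent (same construct = pain catastrophizing): Scale A, Scale B.
Smallest convergent = 0.54. Discriminant values: 0.69, 0.33, 0.48; count ≥ 0.54 → 1.

1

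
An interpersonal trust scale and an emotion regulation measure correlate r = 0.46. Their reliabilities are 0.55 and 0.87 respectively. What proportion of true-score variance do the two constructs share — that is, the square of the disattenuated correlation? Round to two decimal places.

Disattenuated r = 0.46 / √(0.55 × 0.87) = 0.46 / 0.6917 = 0.6650.
Shared true-score variance = 0.6650² = 0.4422 ≈ 0.44.

0.44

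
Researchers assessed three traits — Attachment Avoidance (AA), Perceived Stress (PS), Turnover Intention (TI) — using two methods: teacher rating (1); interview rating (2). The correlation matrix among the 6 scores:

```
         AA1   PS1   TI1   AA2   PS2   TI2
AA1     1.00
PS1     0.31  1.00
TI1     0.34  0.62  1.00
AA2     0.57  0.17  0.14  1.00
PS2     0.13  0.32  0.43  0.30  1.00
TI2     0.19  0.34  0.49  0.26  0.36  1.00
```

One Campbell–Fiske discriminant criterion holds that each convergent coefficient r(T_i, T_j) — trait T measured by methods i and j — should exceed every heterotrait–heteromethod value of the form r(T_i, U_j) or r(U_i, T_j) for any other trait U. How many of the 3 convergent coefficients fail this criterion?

Checking each validity diagonal entry against its comparison values:
AA (methods 1·2): 0.57 vs {0.13, 0.17, 0.19, 0.14} → pass.
PS (methods 1·2): 0.32 vs {0.17, 0.13, 0.34, 0.43} → fail.
TI (methods 1·2): 0.49 vs {0.14, 0.19, 0.43, 0.34} → pass.
1 of 3 fail.

1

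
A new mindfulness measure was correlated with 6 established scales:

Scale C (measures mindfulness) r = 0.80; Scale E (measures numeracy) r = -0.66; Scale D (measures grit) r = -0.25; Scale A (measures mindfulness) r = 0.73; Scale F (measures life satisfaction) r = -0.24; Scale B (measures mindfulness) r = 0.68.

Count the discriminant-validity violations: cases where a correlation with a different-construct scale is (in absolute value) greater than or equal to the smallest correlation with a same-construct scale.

0

Convergent (same construct = mindfulness): Scale C, Scale A, Scale B.
Smallest convergent = 0.68. Discriminant |r|: 0.66, 0.25, 0.24; count ≥ 0.68 → 0.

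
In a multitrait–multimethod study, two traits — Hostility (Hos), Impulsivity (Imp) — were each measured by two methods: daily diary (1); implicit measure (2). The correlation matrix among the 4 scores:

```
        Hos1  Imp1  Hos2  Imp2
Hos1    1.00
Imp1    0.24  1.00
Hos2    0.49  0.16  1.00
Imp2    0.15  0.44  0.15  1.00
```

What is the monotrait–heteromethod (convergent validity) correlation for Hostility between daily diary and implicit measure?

Same trait (Hos), different methods: r(Hos1, Hos2) = 0.49.

0.49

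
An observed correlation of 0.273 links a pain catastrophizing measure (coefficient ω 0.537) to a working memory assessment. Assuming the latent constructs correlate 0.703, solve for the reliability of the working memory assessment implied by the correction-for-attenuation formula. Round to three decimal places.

r_true = r_obs / √(r_xx · r_yy) ⇒ 0.703 = 0.273 / √(0.537 · r_yy).
√(0.537 · r_yy) = 0.273 / 0.703 = 0.3883; 0.537 · r_yy = 0.1508; r_yy = 0.1508 / 0.537 ≈ 0.281.

0.281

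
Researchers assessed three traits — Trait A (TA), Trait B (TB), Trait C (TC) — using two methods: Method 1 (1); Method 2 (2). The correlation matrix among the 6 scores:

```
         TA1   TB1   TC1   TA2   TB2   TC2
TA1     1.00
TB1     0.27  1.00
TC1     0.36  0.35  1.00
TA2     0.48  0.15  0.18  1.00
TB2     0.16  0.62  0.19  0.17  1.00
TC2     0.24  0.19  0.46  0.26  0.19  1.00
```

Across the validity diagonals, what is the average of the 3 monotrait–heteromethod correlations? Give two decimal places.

0.52

Convergent values: 0.48, 0.62, 0.46; mean = 1.56/3 = 0.52.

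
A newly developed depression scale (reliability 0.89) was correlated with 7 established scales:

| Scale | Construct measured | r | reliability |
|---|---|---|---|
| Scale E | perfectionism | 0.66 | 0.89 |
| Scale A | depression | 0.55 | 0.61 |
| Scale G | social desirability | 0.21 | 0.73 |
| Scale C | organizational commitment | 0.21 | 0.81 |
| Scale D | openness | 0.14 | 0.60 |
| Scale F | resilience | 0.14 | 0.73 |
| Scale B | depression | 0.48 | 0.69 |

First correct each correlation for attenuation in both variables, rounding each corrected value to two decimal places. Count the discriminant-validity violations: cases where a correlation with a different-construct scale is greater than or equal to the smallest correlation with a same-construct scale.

Disattenuated r (r / √(r_scale · r_new)):
  Scale E (disc): 0.66 / √(0.89·0.89) = 0.74
  Scale A (conv): 0.55 / √(0.61·0.89) = 0.75
  Scale G (disc): 0.21 / √(0.73·0.89) = 0.26
  Scale C (disc): 0.21 / √(0.81·0.89) = 0.25
  Scale D (disc): 0.14 / √(0.60·0.89) = 0.19
  Scale F (disc): 0.14 / √(0.73·0.89) = 0.17
  Scale B (conv): 0.48 / √(0.69·0.89) = 0.61
Smallest convergent = 0.61. Discriminant values: 0.74, 0.26, 0.25, 0.19, 0.17; count ≥ 0.61 → 1.

1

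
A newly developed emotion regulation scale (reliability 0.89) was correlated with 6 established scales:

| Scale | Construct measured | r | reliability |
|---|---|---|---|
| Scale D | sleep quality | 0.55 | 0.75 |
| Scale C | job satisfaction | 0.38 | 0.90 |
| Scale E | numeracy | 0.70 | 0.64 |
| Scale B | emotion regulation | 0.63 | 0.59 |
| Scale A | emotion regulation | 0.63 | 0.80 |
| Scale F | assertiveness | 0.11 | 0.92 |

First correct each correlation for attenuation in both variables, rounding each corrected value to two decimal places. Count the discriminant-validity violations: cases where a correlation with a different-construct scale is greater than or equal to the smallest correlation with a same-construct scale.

Disattenuated r (r / √(r_scale · r_new)):
  Scale D (disc): 0.55 / √(0.75·0.89) = 0.67
  Scale C (disc): 0.38 / √(0.90·0.89) = 0.42
  Scale E (disc): 0.70 / √(0.64·0.89) = 0.93
  Scale B (conv): 0.63 / √(0.59·0.89) = 0.87
  Scale A (conv): 0.63 / √(0.80·0.89) = 0.75
  Scale F (disc): 0.11 / √(0.92·0.89) = 0.12
Smallest convergent = 0.75. Discriminant values: 0.67, 0.42, 0.93, 0.12; count ≥ 0.75 → 1.

1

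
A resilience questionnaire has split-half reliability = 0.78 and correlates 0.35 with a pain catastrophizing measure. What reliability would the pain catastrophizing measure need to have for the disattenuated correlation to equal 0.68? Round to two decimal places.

0.34

r_true = r_obs / √(r_xx · r_yy) ⇒ 0.68 = 0.35 / √(0.78 · r_yy).
√(0.78 · r_yy) = 0.35 / 0.68 = 0.5147; 0.78 · r_yy = 0.2649; r_yy = 0.2649 / 0.78 ≈ 0.34.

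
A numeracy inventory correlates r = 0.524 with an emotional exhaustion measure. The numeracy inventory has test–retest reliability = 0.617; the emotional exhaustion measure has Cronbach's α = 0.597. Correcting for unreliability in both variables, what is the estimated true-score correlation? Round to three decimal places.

r_true = r_obs / √(r_xx · r_yy) = 0.524 / √(0.617 × 0.597) = 0.524 / √0.368349 = 0.524 / 0.6069 ≈ 0.863.

0.863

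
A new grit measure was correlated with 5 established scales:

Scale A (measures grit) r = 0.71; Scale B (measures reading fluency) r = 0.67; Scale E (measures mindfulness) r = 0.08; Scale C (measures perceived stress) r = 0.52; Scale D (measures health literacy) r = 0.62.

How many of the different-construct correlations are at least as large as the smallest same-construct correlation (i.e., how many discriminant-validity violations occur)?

Convergent (same construct = grit): Scale A.
Smallest convergent = 0.71. Discriminant values: 0.67, 0.08, 0.52, 0.62; count ≥ 0.71 → 0.

0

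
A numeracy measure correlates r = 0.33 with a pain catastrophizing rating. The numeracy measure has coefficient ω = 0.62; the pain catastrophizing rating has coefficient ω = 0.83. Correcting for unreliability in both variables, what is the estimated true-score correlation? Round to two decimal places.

r_true = r_obs / √(r_xx · r_yy) = 0.33 / √(0.62 × 0.83) = 0.33 / √0.5146 = 0.33 / 0.7174 ≈ 0.46.

0.46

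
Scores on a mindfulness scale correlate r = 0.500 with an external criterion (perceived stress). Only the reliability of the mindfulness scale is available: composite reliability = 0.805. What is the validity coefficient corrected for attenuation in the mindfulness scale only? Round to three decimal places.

0.557

Single correction: r_c = r_obs / √r_xx = 0.500 / √0.805 = 0.500 / 0.8972 ≈ 0.557.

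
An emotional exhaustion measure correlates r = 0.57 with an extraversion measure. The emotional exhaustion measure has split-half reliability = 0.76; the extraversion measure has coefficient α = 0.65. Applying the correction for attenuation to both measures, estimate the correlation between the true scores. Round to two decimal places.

0.81

r_true = r_obs / √(r_xx · r_yy) = 0.57 / √(0.76 × 0.65) = 0.57 / √0.4940 = 0.57 / 0.7029 ≈ 0.81.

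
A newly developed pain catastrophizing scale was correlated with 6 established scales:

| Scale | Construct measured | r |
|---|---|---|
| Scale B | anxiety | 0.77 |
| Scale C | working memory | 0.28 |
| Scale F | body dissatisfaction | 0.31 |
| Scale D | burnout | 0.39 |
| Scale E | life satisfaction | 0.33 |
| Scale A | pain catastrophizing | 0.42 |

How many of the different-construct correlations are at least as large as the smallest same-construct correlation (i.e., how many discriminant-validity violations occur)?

1

Convergent (same construct = pain catastrophizing): Scale A.
Smallest convergent = 0.42. Discriminant values: 0.77, 0.28, 0.31, 0.39, 0.33; count ≥ 0.42 → 1.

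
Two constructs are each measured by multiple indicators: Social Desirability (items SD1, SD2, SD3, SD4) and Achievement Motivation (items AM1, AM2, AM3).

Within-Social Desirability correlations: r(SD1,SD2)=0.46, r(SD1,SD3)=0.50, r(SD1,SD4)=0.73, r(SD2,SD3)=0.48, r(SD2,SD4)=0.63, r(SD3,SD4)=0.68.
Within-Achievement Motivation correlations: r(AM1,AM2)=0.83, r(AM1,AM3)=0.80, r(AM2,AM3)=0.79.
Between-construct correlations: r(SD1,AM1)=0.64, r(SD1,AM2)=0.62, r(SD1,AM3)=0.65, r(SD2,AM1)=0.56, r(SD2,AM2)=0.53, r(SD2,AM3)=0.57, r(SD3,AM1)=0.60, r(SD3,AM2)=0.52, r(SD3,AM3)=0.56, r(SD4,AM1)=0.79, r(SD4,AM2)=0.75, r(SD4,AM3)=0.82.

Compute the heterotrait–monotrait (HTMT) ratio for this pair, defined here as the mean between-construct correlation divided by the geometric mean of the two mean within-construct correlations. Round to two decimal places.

0.93

Between-construct mean = 7.61/12 = 0.6342.
Mean within-SD = 3.48/6 = 0.5800; mean within-AM = 2.42/3 = 0.8067.
Geometric mean = √(0.5800 × 0.8067) = 0.6840.
HTMT = 0.6342 / 0.6840 = 0.93.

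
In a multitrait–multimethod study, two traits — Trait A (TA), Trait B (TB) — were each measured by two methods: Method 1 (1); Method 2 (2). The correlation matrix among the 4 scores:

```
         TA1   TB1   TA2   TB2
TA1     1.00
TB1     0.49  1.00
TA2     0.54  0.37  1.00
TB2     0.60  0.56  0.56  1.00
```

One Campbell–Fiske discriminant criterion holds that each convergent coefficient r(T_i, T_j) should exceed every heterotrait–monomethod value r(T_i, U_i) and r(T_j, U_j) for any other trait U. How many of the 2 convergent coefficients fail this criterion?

Checking each validity diagonal entry against its comparison values:
TA (methods 1·2): 0.54 vs {0.49, 0.56} → fail.
TB (methods 1·2): 0.56 vs {0.49, 0.56} → fail.
2 of 2 fail.

2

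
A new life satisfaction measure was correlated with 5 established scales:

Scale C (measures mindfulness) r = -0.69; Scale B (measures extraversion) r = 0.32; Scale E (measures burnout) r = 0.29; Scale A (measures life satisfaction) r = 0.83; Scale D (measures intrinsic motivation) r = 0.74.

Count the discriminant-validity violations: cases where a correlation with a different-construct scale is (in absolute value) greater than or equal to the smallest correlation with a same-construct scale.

0

Convergent (same construct = life satisfaction): Scale A.
Smallest convergent = 0.83. Discriminant |r|: 0.69, 0.32, 0.29, 0.74; count ≥ 0.83 → 0.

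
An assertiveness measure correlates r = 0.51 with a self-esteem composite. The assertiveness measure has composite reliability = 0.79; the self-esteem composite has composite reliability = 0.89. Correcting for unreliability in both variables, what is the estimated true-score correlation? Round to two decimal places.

0.61

r_true = r_obs / √(r_xx · r_yy) = 0.51 / √(0.79 × 0.89) = 0.51 / √0.7031 = 0.51 / 0.8385 ≈ 0.61.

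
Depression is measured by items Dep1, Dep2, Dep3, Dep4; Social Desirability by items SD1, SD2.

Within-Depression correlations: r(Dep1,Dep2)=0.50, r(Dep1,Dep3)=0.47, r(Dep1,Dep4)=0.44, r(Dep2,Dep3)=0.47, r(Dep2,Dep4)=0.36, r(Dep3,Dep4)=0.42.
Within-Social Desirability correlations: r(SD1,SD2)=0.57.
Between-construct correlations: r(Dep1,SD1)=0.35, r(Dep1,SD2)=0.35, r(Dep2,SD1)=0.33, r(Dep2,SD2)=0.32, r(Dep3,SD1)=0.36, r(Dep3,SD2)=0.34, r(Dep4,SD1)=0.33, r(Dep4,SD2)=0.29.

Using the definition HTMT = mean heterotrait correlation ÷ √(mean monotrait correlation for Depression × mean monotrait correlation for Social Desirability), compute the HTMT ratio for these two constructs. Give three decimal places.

Between-construct mean = 2.67/8 = 0.3338.
Mean within-Dep = 2.66/6 = 0.4433; mean within-SD = 0.57/1 = 0.5700.
Geometric mean = √(0.4433 × 0.5700) = 0.5027.
HTMT = 0.3338 / 0.5027 = 0.664.

0.664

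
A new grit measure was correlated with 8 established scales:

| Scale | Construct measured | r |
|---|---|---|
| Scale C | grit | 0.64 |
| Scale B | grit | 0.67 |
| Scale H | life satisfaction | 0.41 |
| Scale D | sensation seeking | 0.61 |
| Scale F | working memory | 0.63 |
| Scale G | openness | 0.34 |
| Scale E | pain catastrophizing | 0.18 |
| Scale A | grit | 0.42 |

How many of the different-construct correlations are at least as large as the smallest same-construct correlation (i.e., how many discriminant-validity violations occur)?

2

Convergent (same construct = grit): Scale C, Scale B, Scale A.
Smallest convergent = 0.42. Discriminant values: 0.41, 0.61, 0.63, 0.34, 0.18; count ≥ 0.42 → 2.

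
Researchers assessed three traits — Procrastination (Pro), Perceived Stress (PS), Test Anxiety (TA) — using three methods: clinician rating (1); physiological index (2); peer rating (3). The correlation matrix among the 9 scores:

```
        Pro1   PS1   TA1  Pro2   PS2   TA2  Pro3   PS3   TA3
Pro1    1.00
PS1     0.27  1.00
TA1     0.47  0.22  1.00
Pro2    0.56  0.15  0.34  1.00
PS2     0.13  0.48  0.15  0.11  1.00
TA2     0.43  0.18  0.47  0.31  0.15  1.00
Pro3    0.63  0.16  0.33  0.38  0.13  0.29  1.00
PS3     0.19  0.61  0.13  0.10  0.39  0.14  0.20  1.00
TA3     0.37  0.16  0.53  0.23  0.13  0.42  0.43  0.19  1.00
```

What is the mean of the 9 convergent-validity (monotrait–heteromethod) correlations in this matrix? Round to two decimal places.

0.50

Convergent values: 0.56, 0.63, 0.38, 0.48, 0.61, 0.39, 0.47, 0.53, 0.42; mean = 4.47/9 = 0.50.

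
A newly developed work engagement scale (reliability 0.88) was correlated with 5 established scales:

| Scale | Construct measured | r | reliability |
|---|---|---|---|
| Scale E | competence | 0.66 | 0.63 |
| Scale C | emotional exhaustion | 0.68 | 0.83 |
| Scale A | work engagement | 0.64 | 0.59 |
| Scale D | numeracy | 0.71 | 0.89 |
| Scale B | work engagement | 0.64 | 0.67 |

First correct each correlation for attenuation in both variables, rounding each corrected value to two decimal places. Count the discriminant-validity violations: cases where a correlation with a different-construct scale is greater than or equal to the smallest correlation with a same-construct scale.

Disattenuated r (r / √(r_scale · r_new)):
  Scale E (disc): 0.66 / √(0.63·0.88) = 0.89
  Scale C (disc): 0.68 / √(0.83·0.88) = 0.80
  Scale A (conv): 0.64 / √(0.59·0.88) = 0.89
  Scale D (disc): 0.71 / √(0.89·0.88) = 0.80
  Scale B (conv): 0.64 / √(0.67·0.88) = 0.83
Smallest convergent = 0.83. Discriminant values: 0.89, 0.80, 0.80; count ≥ 0.83 → 1.

1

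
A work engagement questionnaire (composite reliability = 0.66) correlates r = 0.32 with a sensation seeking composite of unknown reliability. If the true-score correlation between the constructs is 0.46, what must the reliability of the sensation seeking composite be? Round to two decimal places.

r_true = r_obs / √(r_xx · r_yy) ⇒ 0.46 = 0.32 / √(0.66 · r_yy).
√(0.66 · r_yy) = 0.32 / 0.46 = 0.6957; 0.66 · r_yy = 0.4840; r_yy = 0.4840 / 0.66 ≈ 0.73.

0.73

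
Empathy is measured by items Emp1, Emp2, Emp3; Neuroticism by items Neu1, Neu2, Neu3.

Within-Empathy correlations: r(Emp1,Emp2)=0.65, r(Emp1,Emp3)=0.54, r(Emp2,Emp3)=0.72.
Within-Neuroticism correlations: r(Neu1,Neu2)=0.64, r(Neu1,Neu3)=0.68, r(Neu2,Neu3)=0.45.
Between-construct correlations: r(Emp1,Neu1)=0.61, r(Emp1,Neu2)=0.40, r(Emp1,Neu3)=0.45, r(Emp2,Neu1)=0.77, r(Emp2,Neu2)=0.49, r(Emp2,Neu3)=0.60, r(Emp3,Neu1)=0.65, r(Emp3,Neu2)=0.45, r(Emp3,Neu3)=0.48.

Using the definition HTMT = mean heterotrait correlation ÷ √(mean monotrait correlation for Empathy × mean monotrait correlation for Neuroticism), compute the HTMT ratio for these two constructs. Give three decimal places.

0.888

Mean between = 4.90/9 = 0.5444.
Mean within-Emp = 1.91/3 = 0.6367; mean within-Neu = 1.77/3 = 0.5900.
Geometric mean = √(0.6367 × 0.5900) = 0.6129.
HTMT = 0.5444 / 0.6129 = 0.888.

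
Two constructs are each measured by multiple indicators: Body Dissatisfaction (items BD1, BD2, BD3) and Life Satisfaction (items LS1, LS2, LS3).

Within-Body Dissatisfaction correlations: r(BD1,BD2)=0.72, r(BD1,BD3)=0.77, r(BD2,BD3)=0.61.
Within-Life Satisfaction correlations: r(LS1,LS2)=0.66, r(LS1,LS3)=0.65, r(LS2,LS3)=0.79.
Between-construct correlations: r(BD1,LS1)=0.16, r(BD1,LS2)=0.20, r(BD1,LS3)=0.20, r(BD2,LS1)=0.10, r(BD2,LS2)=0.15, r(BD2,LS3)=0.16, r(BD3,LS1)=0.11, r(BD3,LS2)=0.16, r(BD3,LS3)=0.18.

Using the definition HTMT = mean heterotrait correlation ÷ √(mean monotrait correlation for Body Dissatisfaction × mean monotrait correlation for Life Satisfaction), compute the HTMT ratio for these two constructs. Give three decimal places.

0.225

Mean between = 1.42/9 = 0.1578.
Mean within-BD = 2.10/3 = 0.7000; mean within-LS = 2.10/3 = 0.7000.
Geometric mean = √(0.7000 × 0.7000) = 0.7000.
HTMT = 0.1578 / 0.7000 = 0.225.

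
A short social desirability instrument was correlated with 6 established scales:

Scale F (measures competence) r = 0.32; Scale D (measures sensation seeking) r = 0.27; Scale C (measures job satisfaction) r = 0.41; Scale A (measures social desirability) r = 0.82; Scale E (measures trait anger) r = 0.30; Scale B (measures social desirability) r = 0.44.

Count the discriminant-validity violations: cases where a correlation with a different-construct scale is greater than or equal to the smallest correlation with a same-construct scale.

0

Convergent (same construct = social desirability): Scale A, Scale B.
Smallest convergent = 0.44. Discriminant values: 0.32, 0.27, 0.41, 0.30; count ≥ 0.44 → 0.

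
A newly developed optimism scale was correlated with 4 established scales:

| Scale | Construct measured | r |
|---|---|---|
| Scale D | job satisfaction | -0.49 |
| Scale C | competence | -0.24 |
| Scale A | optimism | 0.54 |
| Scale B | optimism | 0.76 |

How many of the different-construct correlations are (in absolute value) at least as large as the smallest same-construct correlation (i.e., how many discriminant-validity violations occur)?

Convergent (same construct = optimism): Scale A, Scale B.
Smallest convergent = 0.54. Discriminant |r|: 0.49, 0.24; count ≥ 0.54 → 0.

0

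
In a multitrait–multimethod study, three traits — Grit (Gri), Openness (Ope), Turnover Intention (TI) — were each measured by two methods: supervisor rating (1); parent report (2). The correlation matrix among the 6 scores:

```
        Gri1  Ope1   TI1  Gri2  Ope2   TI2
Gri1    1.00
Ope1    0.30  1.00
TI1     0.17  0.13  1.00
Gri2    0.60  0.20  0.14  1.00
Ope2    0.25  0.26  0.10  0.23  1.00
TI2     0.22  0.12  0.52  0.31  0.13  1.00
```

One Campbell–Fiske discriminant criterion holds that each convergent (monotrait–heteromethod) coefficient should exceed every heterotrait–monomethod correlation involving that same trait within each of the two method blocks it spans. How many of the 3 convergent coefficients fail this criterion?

Each convergent coefficient versus the relevant comparison correlations:
Gri (methods 1·2): 0.60 vs {0.30, 0.23, 0.17, 0.31} → pass.
Ope (methods 1·2): 0.26 vs {0.30, 0.23, 0.13, 0.13} → fail.
TI (methods 1·2): 0.52 vs {0.17, 0.31, 0.13, 0.13} → pass.
1 of 3 fail.

1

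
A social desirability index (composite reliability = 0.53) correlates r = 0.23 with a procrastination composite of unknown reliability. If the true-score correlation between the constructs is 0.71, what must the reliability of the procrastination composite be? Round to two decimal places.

r_true = r_obs / √(r_xx · r_yy) ⇒ 0.71 = 0.23 / √(0.53 · r_yy).
√(0.53 · r_yy) = 0.23 / 0.71 = 0.3239; 0.53 · r_yy = 0.1049; r_yy = 0.1049 / 0.53 ≈ 0.20.

0.20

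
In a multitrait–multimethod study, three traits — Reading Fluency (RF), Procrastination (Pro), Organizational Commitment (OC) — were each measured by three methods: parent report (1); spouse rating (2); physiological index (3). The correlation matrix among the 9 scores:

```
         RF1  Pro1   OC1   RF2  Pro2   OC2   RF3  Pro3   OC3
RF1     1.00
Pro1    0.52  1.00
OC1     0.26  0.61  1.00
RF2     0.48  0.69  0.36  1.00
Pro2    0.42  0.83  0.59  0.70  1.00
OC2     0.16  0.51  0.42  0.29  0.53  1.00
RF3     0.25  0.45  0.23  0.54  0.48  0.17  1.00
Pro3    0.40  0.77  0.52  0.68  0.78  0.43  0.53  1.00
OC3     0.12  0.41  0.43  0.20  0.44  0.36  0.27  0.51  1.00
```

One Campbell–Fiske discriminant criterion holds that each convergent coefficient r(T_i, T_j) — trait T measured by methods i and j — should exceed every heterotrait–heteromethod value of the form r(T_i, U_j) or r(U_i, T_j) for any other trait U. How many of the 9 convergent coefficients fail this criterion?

Checking each validity diagonal entry against its comparison values:
RF (methods 1·2): 0.48 vs {0.42, 0.69, 0.16, 0.36} → fail.
RF (methods 1·3): 0.25 vs {0.40, 0.45, 0.12, 0.23} → fail.
RF (methods 2·3): 0.54 vs {0.68, 0.48, 0.20, 0.17} → fail.
Pro (methods 1·2): 0.83 vs {0.69, 0.42, 0.51, 0.59} → pass.
Pro (methods 1·3): 0.77 vs {0.45, 0.40, 0.41, 0.52} → pass.
Pro (methods 2·3): 0.78 vs {0.48, 0.68, 0.44, 0.43} → pass.
OC (methods 1·2): 0.42 vs {0.36, 0.16, 0.59, 0.51} → fail.
OC (methods 1·3): 0.43 vs {0.23, 0.12, 0.52, 0.41} → fail.
OC (methods 2·3): 0.36 vs {0.17, 0.20, 0.43, 0.44} → fail.
6 of 9 fail.

6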